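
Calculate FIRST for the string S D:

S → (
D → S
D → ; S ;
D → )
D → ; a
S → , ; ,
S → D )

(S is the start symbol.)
FIRST sets of the non-terminals involved (from the grammar, by fixed-point iteration):
  FIRST(S) = { '(', ')', ',', ';' }

To compute FIRST(S D), process the symbols left to right:
Symbol S is a non-terminal. Add FIRST(S) \ {ε} = { '(', ')', ',', ';' }
S is not nullable (ε ∉ FIRST(S)), so stop here.
FIRST(S D) = { '(', ')', ',', ';' }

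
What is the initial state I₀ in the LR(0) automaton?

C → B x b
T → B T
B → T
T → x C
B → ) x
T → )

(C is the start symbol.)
{ [B → . ) x], [B → . T], [C → . B x b], [C' → . C], [T → . )], [T → . B T], [T → . x C] }

First, augment the grammar with C' → C
I₀ = CLOSURE({ [C' → . C] }):
  [C' → . C] has the dot before C: add [C → . B x b]
  [C → . B x b] has the dot before B: add [B → . T], [B → . ) x]
  [B → . T] has the dot before T: add [T → . B T], [T → . x C], [T → . )]
No further items can be added.

I₀ = { [B → . ) x], [B → . T], [C → . B x b], [C' → . C], [T → . )], [T → . B T], [T → . x C] }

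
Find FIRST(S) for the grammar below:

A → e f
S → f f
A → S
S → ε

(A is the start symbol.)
{ 'f', ε }

From S → f f:
  - f is a terminal: add 'f' and stop
From S → ε:
  - ε-production, so ε ∈ FIRST(S)

Collecting: FIRST(S) = { 'f', ε }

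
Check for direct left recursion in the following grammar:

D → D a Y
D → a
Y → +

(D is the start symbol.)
Direct left recursion occurs when N → N α for some non-terminal N (the right-hand side begins with the left-hand side itself).

D → D a Y: LEFT RECURSIVE (starts with D)
D → a: starts with a
Y → +: starts with '+'

The grammar has direct left recursion on: D.

Answer: Yes, D is left-recursive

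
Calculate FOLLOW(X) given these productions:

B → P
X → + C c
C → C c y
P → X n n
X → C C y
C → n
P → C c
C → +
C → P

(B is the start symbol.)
{ 'n' }

In P → X n n: X is followed by n n, add FIRST(n n) \ {ε} = { 'n' }

Taking the union: FOLLOW(X) = { 'n' }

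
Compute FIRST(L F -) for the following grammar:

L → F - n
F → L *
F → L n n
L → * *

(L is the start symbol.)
{ '*' }

FIRST sets of the non-terminals involved (from the grammar, by fixed-point iteration):
  FIRST(L) = { '*' }

To compute FIRST(L F -), process the symbols left to right:
Symbol L is a non-terminal. Add FIRST(L) \ {ε} = { '*' }
L is not nullable (ε ∉ FIRST(L)), so stop here.
FIRST(L F -) = { '*' }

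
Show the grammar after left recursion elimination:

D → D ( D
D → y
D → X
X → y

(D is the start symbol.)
D is directly left-recursive. The standard transformation for
  A → A α₁ | ... | A α_m | β₁ | ... | β_n
is
  A  → β₁ A' | ... | β_n A'
  A' → α₁ A' | ... | α_m A' | ε

D → y becomes D → y D'
D → X becomes D → X D'
D → D ( D becomes D' → ( D D'
Add D' → ε

Productions for other non-terminals are unchanged:
  X → y

Resulting grammar:
D → y D'
D → X D'
D' → ( D D'
D' → ε
X → y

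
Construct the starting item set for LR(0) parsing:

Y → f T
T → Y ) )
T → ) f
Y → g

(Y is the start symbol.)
First, augment the grammar with Y' → Y
I₀ = CLOSURE({ [Y' → . Y] }):
  [Y' → . Y] has the dot before Y: add [Y → . f T], [Y → . g]
No further items can be added.

I₀ = { [Y → . f T], [Y → . g], [Y' → . Y] }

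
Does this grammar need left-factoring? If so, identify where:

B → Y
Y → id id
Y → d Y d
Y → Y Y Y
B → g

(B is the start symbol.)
Left-factoring is needed when two productions for the same non-terminal
share a common prefix on the right-hand side.

Productions for B:
  B → Y
  B → g
Productions for Y:
  Y → id id
  Y → d Y d
  Y → Y Y Y

No common prefixes found.

Answer: No, left-factoring is not needed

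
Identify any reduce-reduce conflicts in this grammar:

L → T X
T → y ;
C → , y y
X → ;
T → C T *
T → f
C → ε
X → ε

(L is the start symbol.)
No reduce-reduce conflicts

Augment with L' → L and build the canonical LR(0) collection (I0 = CLOSURE({[L' → . L]}), then GOTO on every symbol after a dot until no new states appear). It has 14 states:
  I0: { [C → . , y y], [C → .], [L → . T X], [L' → . L], [T → . C T *], [T → . f], [T → . y ;] }  — shift, reduce
  I1: { [C → , . y y] }  — shift
  I2: { [C → . , y y], [C → .], [T → . C T *], [T → . f], [T → . y ;], [T → C . T *] }  — shift, reduce
  I3: { [L' → L .] }  — accept
  I4: { [L → T . X], [X → . ;], [X → .] }  — shift, reduce
  I5: { [T → f .] }  — reduce
  I6: { [T → y . ;] }  — shift
  I7: { [T → y ; .] }  — reduce
  I8: { [X → ; .] }  — reduce
  I9: { [L → T X .] }  — reduce
  I10: { [T → C T . *] }  — shift
  I11: { [T → C T * .] }  — reduce
  I12: { [C → , y . y] }  — shift
  I13: { [C → , y y .] }  — reduce

No state contains more than one complete item.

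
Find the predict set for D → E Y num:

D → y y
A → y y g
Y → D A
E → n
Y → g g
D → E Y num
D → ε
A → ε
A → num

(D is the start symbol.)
{ 'n' }

PREDICT(D → E Y num) = (FIRST(RHS) \ {ε}) ∪ (FOLLOW(D) if ε ∈ FIRST(RHS), i.e. RHS ⇒* ε)
FIRST(E) = { 'n' }
FIRST(E Y num) = { 'n' }
ε ∉ FIRST(E Y num), so FOLLOW(D) is not added.
PREDICT(D → E Y num) = { 'n' }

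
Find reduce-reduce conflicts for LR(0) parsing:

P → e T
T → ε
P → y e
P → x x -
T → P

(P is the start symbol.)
No reduce-reduce conflicts

A reduce-reduce conflict occurs when an LR(0) state has two complete items [A → α .] and [B → β .] — both call for a reduction, and with no lookahead the parser cannot choose between them.

Augment with P' → P and build the canonical LR(0) collection (I0 = CLOSURE({[P' → . P]}), then GOTO on every symbol after a dot until no new states appear). It has 10 states:
  I0: { [P → . e T], [P → . x x -], [P → . y e], [P' → . P] }  — shift
  I1: { [P' → P .] }  — accept
  I2: { [P → . e T], [P → . x x -], [P → . y e], [P → e . T], [T → . P], [T → .] }  — shift, reduce
  I3: { [P → x . x -] }  — shift
  I4: { [P → y . e] }  — shift
  I5: { [P → y e .] }  — reduce
  I6: { [P → x x . -] }  — shift
  I7: { [P → x x - .] }  — reduce
  I8: { [T → P .] }  — reduce
  I9: { [P → e T .] }  — reduce

No state contains more than one complete item.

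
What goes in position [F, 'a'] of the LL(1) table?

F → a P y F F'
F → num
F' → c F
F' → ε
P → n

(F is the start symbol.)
F → a P y F F'

To find M[F, 'a'], we find productions for F where 'a' is in the predict set (PREDICT(N → α) = (FIRST(α) \ {ε}) ∪ (FOLLOW(N) if α ⇒* ε)).

F → a P y F F': PREDICT = { 'a' }
  'a' is in predict set, so this production goes in M[F, 'a']
F → num: PREDICT = { 'num' }

M[F, 'a'] = F → a P y F F'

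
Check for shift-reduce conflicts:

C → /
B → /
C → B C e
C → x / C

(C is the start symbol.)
A shift-reduce conflict occurs when an LR(0) state has both:
  - a complete (reduce) item [A → α .] (dot at the end), and
  - a shift item [B → β . c γ] (dot before a terminal).

Augment with C' → C and build the canonical LR(0) collection (I0 = CLOSURE({[C' → . C]}), then GOTO on every symbol after a dot until no new states appear). It has 9 states:
  I0: { [B → . /], [C → . /], [C → . B C e], [C → . x / C], [C' → . C] }  — shift
  I1: { [B → / .], [C → / .] }  — 2 reduces
  I2: { [B → . /], [C → . /], [C → . B C e], [C → . x / C], [C → B . C e] }  — shift
  I3: { [C' → C .] }  — accept
  I4: { [C → x . / C] }  — shift
  I5: { [B → . /], [C → . /], [C → . B C e], [C → . x / C], [C → x / . C] }  — shift
  I6: { [C → x / C .] }  — reduce
  I7: { [C → B C . e] }  — shift
  I8: { [C → B C e .] }  — reduce

No state contains both a complete item and a shift item.

Answer: No shift-reduce conflicts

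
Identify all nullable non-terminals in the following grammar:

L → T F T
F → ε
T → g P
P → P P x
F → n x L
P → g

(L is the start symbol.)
{ 'F' }

A non-terminal is nullable if it can derive ε (the empty string): either it has an ε-production, or it has a production whose right-hand side consists entirely of nullable non-terminals.

ε-productions: F → ε
So F is immediately nullable.
No further non-terminal can be added: every production for the remaining non-terminals contains a terminal or a non-nullable non-terminal.
Nullable = { 'F' }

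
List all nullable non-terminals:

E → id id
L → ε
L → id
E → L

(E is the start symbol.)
ε-productions: L → ε
So L is immediately nullable.
E → L: every symbol on the right is nullable, so E is nullable too.
Every non-terminal is now nullable.
Nullable = { 'E', 'L' }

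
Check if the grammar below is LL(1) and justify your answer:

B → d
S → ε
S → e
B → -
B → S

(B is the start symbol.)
A grammar is LL(1) if for each non-terminal N with multiple productions, the predict sets of those productions are pairwise disjoint, where PREDICT(N → α) = (FIRST(α) \ {ε}) ∪ (FOLLOW(N) if α ⇒* ε).

Relevant sets:
  FIRST(S) = { 'e', ε }
  FOLLOW(B) = { $ }
  FOLLOW(S) = { $ }

For B:
  PREDICT(B → d) = { 'd' }
  PREDICT(B → '-') = { '-' }
  PREDICT(B → S) = { $, 'e' }
For S:
  PREDICT(S → ε) = { $ }
  PREDICT(S → e) = { 'e' }

All predict sets are disjoint. The grammar IS LL(1).

Answer: Yes, the grammar is LL(1).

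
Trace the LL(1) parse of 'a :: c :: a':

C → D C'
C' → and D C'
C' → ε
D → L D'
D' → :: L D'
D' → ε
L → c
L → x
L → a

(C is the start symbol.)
LL(1) parsing maintains a stack (initially the start symbol over $) and the input. At each step: if the stack top is a terminal, match it against the current input token; if it is a non-terminal N, replace it with the RHS of M[N, lookahead] (the unique production whose predict set contains the lookahead).

Stack is shown with the top on the left.

Stack         Input          Action
-----------------------------------
C $           a :: c :: a $  output C → D C'
D C' $        a :: c :: a $  output D → L D'
L D' C' $     a :: c :: a $  output L → a
a D' C' $     a :: c :: a $  match 'a'
D' C' $       :: c :: a $    output D' → :: L D'
:: L D' C' $  :: c :: a $    match '::'
L D' C' $     c :: a $       output L → c
c D' C' $     c :: a $       match 'c'
D' C' $       :: a $         output D' → :: L D'
:: L D' C' $  :: a $         match '::'
L D' C' $     a $            output L → a
a D' C' $     a $            match 'a'
D' C' $       $              output D' → ε
C' $          $              output C' → ε
$             $              accept

The string is accepted.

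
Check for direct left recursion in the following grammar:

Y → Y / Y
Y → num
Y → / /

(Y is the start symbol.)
Direct left recursion occurs when N → N α for some non-terminal N (the right-hand side begins with the left-hand side itself).

Y → Y / Y: LEFT RECURSIVE (starts with Y)
Y → num: starts with num
Y → / /: starts with '/'

The grammar has direct left recursion on: Y.

Answer: Yes, Y is left-recursive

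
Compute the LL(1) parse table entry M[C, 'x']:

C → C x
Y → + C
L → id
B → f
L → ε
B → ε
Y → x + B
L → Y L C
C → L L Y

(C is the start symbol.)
C → C x, C → L L Y

To find M[C, 'x'], we find productions for C where 'x' is in the predict set (PREDICT(N → α) = (FIRST(α) \ {ε}) ∪ (FOLLOW(N) if α ⇒* ε)).

Relevant sets:
  FIRST(C) = { '+', 'id', 'x' }
  FIRST(L) = { '+', 'id', 'x', ε }
  FIRST(Y) = { '+', 'x' }

C → C x: PREDICT = { '+', 'id', 'x' }
  'x' is in predict set, so this production goes in M[C, 'x']
C → L L Y: PREDICT = { '+', 'id', 'x' }
  'x' is in predict set, so this production goes in M[C, 'x']

M[C, 'x'] = C → C x, C → L L Y  (a multiply-defined cell — the grammar is not LL(1))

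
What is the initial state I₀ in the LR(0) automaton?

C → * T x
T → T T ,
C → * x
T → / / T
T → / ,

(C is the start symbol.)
First, augment the grammar with C' → C
I₀ = CLOSURE({ [C' → . C] }):
  [C' → . C] has the dot before C: add [C → . * T x], [C → . * x]
No further items can be added.

I₀ = { [C → . * T x], [C → . * x], [C' → . C] }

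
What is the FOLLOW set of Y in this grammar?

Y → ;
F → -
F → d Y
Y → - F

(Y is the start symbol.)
To compute FOLLOW(Y), find every occurrence of Y on a right-hand side N → α Y β: add FIRST(β) \ {ε}, and if β is empty or nullable also add FOLLOW(N). Iterate to a fixed point.

Y is the start symbol, so $ ∈ FOLLOW(Y).
In F → d Y: Y is at the end, add FOLLOW(F)

The FOLLOW sets referred to above (computed the same way, to a fixed point):
  FOLLOW(F) = { $ }

Taking the union: FOLLOW(Y) = { $ }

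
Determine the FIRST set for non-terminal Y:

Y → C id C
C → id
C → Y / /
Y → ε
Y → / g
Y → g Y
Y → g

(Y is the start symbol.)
To compute FIRST(Y), examine every production with Y on the left-hand side, reading each right-hand side left to right until a non-nullable symbol is reached.

FIRST sets of the other non-terminals involved (by the same procedure, iterated to a fixed point):
  FIRST(C) = { '/', 'g', 'id' }

From Y → C id C:
  - C is a non-terminal: add FIRST(C) \ {ε} = { '/', 'g', 'id' }
    C is not nullable, so stop
From Y → ε:
  - ε-production, so ε ∈ FIRST(Y)
From Y → / g:
  - '/' is a terminal: add '/' and stop
From Y → g Y:
  - g is a terminal: add 'g' and stop
From Y → g:
  - g is a terminal: add 'g' and stop

Collecting: FIRST(Y) = { '/', 'g', 'id', ε }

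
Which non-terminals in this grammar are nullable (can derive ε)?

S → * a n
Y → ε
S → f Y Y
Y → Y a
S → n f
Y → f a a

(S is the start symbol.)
A non-terminal is nullable if it can derive ε (the empty string): either it has an ε-production, or it has a production whose right-hand side consists entirely of nullable non-terminals.

ε-productions: Y → ε
So Y is immediately nullable.
No further non-terminal can be added: every production for the remaining non-terminals contains a terminal or a non-nullable non-terminal.
Nullable = { 'Y' }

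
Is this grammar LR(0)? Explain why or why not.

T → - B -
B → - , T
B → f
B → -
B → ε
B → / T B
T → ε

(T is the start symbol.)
A grammar is LR(0) if no state in the canonical LR(0) collection has:
  - both a shift item (dot before a terminal) and a complete item (shift-reduce conflict), or
  - two or more complete items (reduce-reduce conflict; the accept item [T' → T .] counts as a complete item here).

Augment with T' → T and build the canonical LR(0) collection (I0 = CLOSURE({[T' → . T]}), then GOTO on every symbol after a dot until no new states appear). It has 12 states:
  I0: { [T → . - B -], [T → .], [T' → . T] }  — shift, reduce
  I1: { [B → . - , T], [B → . -], [B → . / T B], [B → . f], [B → .], [T → - . B -] }  — shift, reduce
  I2: { [T' → T .] }  — accept
  I3: { [B → - . , T], [B → - .] }  — shift, reduce
  I4: { [B → / . T B], [T → . - B -], [T → .] }  — shift, reduce
  I5: { [T → - B . -] }  — shift
  I6: { [B → f .] }  — reduce
  I7: { [T → - B - .] }  — reduce
  I8: { [B → . - , T], [B → . -], [B → . / T B], [B → . f], [B → .], [B → / T . B] }  — shift, reduce
  I9: { [B → / T B .] }  — reduce
  I10: { [B → - , . T], [T → . - B -], [T → .] }  — shift, reduce
  I11: { [B → - , T .] }  — reduce

Conflict in state I0:
  Shift-reduce conflict between [T → .] and [T → . - B -]
So the grammar is NOT LR(0).

Answer: No. Shift-reduce conflict between [T → .] and [T → . - B -]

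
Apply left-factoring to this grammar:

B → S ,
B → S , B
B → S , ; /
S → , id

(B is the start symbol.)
Left-factoring transforms A → αβ₁ | αβ₂ into A → αA' and A' → β₁ | β₂
(α is the longest common prefix among the alternatives). Repeat until
no nonterminal has two alternatives with a common prefix.

Round 1: B has alternatives sharing prefix 'S ,'. Introduce B': B → S , B'
  Add: B' → ε
  Add: B' → B
  Add: B' → ; /

No remaining common prefixes — done.

Resulting grammar:
B → S , B'
B' → ε
B' → B
B' → ; /
S → , id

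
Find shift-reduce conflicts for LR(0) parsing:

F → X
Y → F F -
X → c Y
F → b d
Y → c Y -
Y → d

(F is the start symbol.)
Augment with F' → F and build the canonical LR(0) collection (I0 = CLOSURE({[F' → . F]}), then GOTO on every symbol after a dot until no new states appear). It has 14 states:
  I0: { [F → . X], [F → . b d], [F' → . F], [X → . c Y] }  — shift
  I1: { [F' → F .] }  — accept
  I2: { [F → X .] }  — reduce
  I3: { [F → b . d] }  — shift
  I4: { [F → . X], [F → . b d], [X → . c Y], [X → c . Y], [Y → . F F -], [Y → . c Y -], [Y → . d] }  — shift
  I5: { [F → . X], [F → . b d], [X → . c Y], [Y → F . F -] }  — shift
  I6: { [X → c Y .] }  — reduce
  I7: { [F → . X], [F → . b d], [X → . c Y], [X → c . Y], [Y → . F F -], [Y → . c Y -], [Y → . d], [Y → c . Y -] }  — shift
  I8: { [Y → d .] }  — reduce
  I9: { [X → c Y .], [Y → c Y . -] }  — shift, reduce
  I10: { [Y → c Y - .] }  — reduce
  I11: { [Y → F F . -] }  — shift
  I12: { [Y → F F - .] }  — reduce
  I13: { [F → b d .] }  — reduce

I9 contains reduce item [X → c Y .] and shift item [Y → c Y . -] — shift-reduce conflict.

Answer: Yes — I9: [X → c Y .] vs [Y → c Y . -]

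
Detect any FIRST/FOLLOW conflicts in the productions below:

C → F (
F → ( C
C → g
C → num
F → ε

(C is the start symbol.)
Nullable non-terminals: F.

F: nullable alternative(s) F → ε; FOLLOW(F) = { '(' }
  F → ( C: FIRST \ {ε} = { '(' } — overlaps FOLLOW(F) on { '(' }: CONFLICT
  F → ε: FIRST \ {ε} = { } — this is the only nullable alternative, skip

C has no nullable alternative, so no FIRST/FOLLOW check is needed there.

So the grammar has 1 FIRST/FOLLOW conflict (marked CONFLICT above).

Answer: Yes. F → '(' C with FOLLOW(F) on { '(' }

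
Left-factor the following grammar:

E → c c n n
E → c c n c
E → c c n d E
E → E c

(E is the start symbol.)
E → c c n E'
E' → n
E' → c
E' → d E
E → E c

Left-factoring transforms A → αβ₁ | αβ₂ into A → αA' and A' → β₁ | β₂
(α is the longest common prefix among the alternatives). Repeat until
no nonterminal has two alternatives with a common prefix.

Round 1: E has alternatives sharing prefix 'c c n'. Introduce E': E → c c n E'
  Add: E' → n
  Add: E' → c
  Add: E' → d E

No remaining common prefixes — done.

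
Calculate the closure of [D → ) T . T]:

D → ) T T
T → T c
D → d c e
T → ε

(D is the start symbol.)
{ [D → ) T . T], [T → . T c], [T → .] }

Start with: [D → ) T . T]
  [D → ) T . T] has the dot before T: add [T → . T c], [T → .]
No further items can be added.

CLOSURE = { [D → ) T . T], [T → . T c], [T → .] }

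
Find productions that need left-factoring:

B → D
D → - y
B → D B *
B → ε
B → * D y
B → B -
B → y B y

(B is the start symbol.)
Yes, B has productions with common prefix 'D'

Left-factoring is needed when two productions for the same non-terminal
share a common prefix on the right-hand side.

Productions for B:
  B → D
  B → D B *
  B → ε
  B → * D y
  B → B -
  B → y B y

Found common prefix 'D' in productions for B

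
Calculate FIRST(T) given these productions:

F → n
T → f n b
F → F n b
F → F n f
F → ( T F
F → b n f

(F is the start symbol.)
To compute FIRST(T), examine every production with T on the left-hand side, reading each right-hand side left to right until a non-nullable symbol is reached.

From T → f n b:
  - f is a terminal: add 'f' and stop

Collecting: FIRST(T) = { 'f' }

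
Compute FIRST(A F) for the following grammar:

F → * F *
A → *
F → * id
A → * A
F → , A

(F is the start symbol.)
{ '*' }

FIRST sets of the non-terminals involved (from the grammar, by fixed-point iteration):
  FIRST(A) = { '*' }

To compute FIRST(A F), process the symbols left to right:
Symbol A is a non-terminal. Add FIRST(A) \ {ε} = { '*' }
A is not nullable (ε ∉ FIRST(A)), so stop here.
FIRST(A F) = { '*' }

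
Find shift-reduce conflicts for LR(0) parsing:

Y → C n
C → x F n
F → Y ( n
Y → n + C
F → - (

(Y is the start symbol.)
A shift-reduce conflict occurs when an LR(0) state has both:
  - a complete (reduce) item [A → α .] (dot at the end), and
  - a shift item [B → β . c γ] (dot before a terminal).

Augment with Y' → Y and build the canonical LR(0) collection (I0 = CLOSURE({[Y' → . Y]}), then GOTO on every symbol after a dot until no new states appear). It has 15 states:
  I0: { [C → . x F n], [Y → . C n], [Y → . n + C], [Y' → . Y] }  — shift
  I1: { [Y → C . n] }  — shift
  I2: { [Y' → Y .] }  — accept
  I3: { [Y → n . + C] }  — shift
  I4: { [C → . x F n], [C → x . F n], [F → . - (], [F → . Y ( n], [Y → . C n], [Y → . n + C] }  — shift
  I5: { [F → - . (] }  — shift
  I6: { [C → x F . n] }  — shift
  I7: { [F → Y . ( n] }  — shift
  I8: { [F → Y ( . n] }  — shift
  I9: { [F → Y ( n .] }  — reduce
  I10: { [C → x F n .] }  — reduce
  I11: { [F → - ( .] }  — reduce
  I12: { [C → . x F n], [Y → n + . C] }  — shift
  I13: { [Y → n + C .] }  — reduce
  I14: { [Y → C n .] }  — reduce

No state contains both a complete item and a shift item.

Answer: No shift-reduce conflicts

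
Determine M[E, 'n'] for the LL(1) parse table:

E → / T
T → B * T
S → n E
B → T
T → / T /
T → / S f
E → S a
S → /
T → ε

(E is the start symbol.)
E → S a

To find M[E, 'n'], we find productions for E where 'n' is in the predict set (PREDICT(N → α) = (FIRST(α) \ {ε}) ∪ (FOLLOW(N) if α ⇒* ε)).

Relevant sets:
  FIRST(S) = { '/', 'n' }

E → / T: PREDICT = { '/' }
E → S a: PREDICT = { '/', 'n' }
  'n' is in predict set, so this production goes in M[E, 'n']

M[E, 'n'] = E → S a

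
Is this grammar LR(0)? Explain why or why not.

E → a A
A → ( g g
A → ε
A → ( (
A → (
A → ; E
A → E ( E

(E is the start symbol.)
No. Shift-reduce conflict between [A → .] and [A → . (]

A grammar is LR(0) if no state in the canonical LR(0) collection has:
  - both a shift item (dot before a terminal) and a complete item (shift-reduce conflict), or
  - two or more complete items (reduce-reduce conflict; the accept item [E' → E .] counts as a complete item here).

Augment with E' → E and build the canonical LR(0) collection (I0 = CLOSURE({[E' → . E]}), then GOTO on every symbol after a dot until no new states appear). It has 13 states:
  I0: { [E → . a A], [E' → . E] }  — shift
  I1: { [E' → E .] }  — accept
  I2: { [A → . ( (], [A → . ( g g], [A → . (], [A → . ; E], [A → . E ( E], [A → .], [E → . a A], [E → a . A] }  — shift, reduce
  I3: { [A → ( . (], [A → ( . g g], [A → ( .] }  — shift, reduce
  I4: { [A → ; . E], [E → . a A] }  — shift
  I5: { [E → a A .] }  — reduce
  I6: { [A → E . ( E] }  — shift
  I7: { [A → E ( . E], [E → . a A] }  — shift
  I8: { [A → E ( E .] }  — reduce
  I9: { [A → ; E .] }  — reduce
  I10: { [A → ( ( .] }  — reduce
  I11: { [A → ( g . g] }  — shift
  I12: { [A → ( g g .] }  — reduce

Conflict in state I2:
  Shift-reduce conflict between [A → .] and [A → . (]
So the grammar is NOT LR(0).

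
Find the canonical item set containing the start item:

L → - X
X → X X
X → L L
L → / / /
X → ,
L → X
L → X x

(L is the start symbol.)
First, augment the grammar with L' → L
I₀ = CLOSURE({ [L' → . L] }):
  [L' → . L] has the dot before L: add [L → . - X], [L → . / / /], [L → . X], [L → . X x]
  [L → . X] has the dot before X: add [X → . X X], [X → . L L], [X → . ,]
No further items can be added.

I₀ = { [L → . - X], [L → . / / /], [L → . X x], [L → . X], [L' → . L], [X → . ,], [X → . L L], [X → . X X] }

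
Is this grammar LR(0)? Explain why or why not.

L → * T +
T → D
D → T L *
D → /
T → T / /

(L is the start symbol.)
Yes, the grammar is LR(0)

A grammar is LR(0) if no state in the canonical LR(0) collection has:
  - both a shift item (dot before a terminal) and a complete item (shift-reduce conflict), or
  - two or more complete items (reduce-reduce conflict; the accept item [L' → L .] counts as a complete item here).

Augment with L' → L and build the canonical LR(0) collection (I0 = CLOSURE({[L' → . L]}), then GOTO on every symbol after a dot until no new states appear). It has 11 states:
  I0: { [L → . * T +], [L' → . L] }  — shift
  I1: { [D → . /], [D → . T L *], [L → * . T +], [T → . D], [T → . T / /] }  — shift
  I2: { [L' → L .] }  — accept
  I3: { [D → / .] }  — reduce
  I4: { [T → D .] }  — reduce
  I5: { [D → T . L *], [L → * T . +], [L → . * T +], [T → T . / /] }  — shift
  I6: { [L → * T + .] }  — reduce
  I7: { [T → T / . /] }  — shift
  I8: { [D → T L . *] }  — shift
  I9: { [D → T L * .] }  — reduce
  I10: { [T → T / / .] }  — reduce

Every state is either a pure shift/goto state or contains exactly one complete item and nothing to shift — no conflicts. The grammar is LR(0).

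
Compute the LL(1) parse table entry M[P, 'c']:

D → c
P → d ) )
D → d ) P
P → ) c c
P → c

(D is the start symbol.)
P → c

To find M[P, 'c'], we find productions for P where 'c' is in the predict set (PREDICT(N → α) = (FIRST(α) \ {ε}) ∪ (FOLLOW(N) if α ⇒* ε)).

P → d ) ): PREDICT = { 'd' }
P → ) c c: PREDICT = { ')' }
P → c: PREDICT = { 'c' }
  'c' is in predict set, so this production goes in M[P, 'c']

M[P, 'c'] = P → c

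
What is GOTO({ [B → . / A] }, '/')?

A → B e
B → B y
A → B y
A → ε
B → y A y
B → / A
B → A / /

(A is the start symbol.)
{ [A → . B e], [A → . B y], [A → .], [B → . / A], [B → . A / /], [B → . B y], [B → . y A y], [B → / . A] }

GOTO(I, '/') = CLOSURE({ [A → αX.β] : [A → α.Xβ] ∈ I, X = '/' })

Items with dot before '/', with the dot advanced:
  [B → . / A] → [B → / . A]
Closure of the advanced items:
  [B → / . A] has the dot before A: add [A → . B e], [A → . B y], [A → .]
  [A → . B e] has the dot before B: add [B → . B y], [B → . y A y], [B → . / A], [B → . A / /]

GOTO = { [A → . B e], [A → . B y], [A → .], [B → . / A], [B → . A / /], [B → . B y], [B → . y A y], [B → / . A] }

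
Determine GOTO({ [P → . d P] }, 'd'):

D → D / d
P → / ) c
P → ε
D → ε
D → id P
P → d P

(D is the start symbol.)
{ [P → . / ) c], [P → . d P], [P → .], [P → d . P] }

GOTO(I, 'd') = CLOSURE({ [A → αX.β] : [A → α.Xβ] ∈ I, X = 'd' })

Items with dot before 'd', with the dot advanced:
  [P → . d P] → [P → d . P]
Closure of the advanced items:
  [P → d . P] has the dot before P: add [P → . / ) c], [P → .], [P → . d P]

GOTO = { [P → . / ) c], [P → . d P], [P → .], [P → d . P] }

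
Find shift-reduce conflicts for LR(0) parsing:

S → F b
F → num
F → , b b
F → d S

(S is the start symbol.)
No shift-reduce conflicts

A shift-reduce conflict occurs when an LR(0) state has both:
  - a complete (reduce) item [A → α .] (dot at the end), and
  - a shift item [B → β . c γ] (dot before a terminal).

Augment with S' → S and build the canonical LR(0) collection (I0 = CLOSURE({[S' → . S]}), then GOTO on every symbol after a dot until no new states appear). It has 10 states:
  I0: { [F → . , b b], [F → . d S], [F → . num], [S → . F b], [S' → . S] }  — shift
  I1: { [F → , . b b] }  — shift
  I2: { [S → F . b] }  — shift
  I3: { [S' → S .] }  — accept
  I4: { [F → . , b b], [F → . d S], [F → . num], [F → d . S], [S → . F b] }  — shift
  I5: { [F → num .] }  — reduce
  I6: { [F → d S .] }  — reduce
  I7: { [S → F b .] }  — reduce
  I8: { [F → , b . b] }  — shift
  I9: { [F → , b b .] }  — reduce

No state contains both a complete item and a shift item.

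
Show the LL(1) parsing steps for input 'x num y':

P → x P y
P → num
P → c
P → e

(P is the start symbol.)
Stack is shown with the top on the left.

Stack    Input      Action
--------------------------
P $      x num y $  output P → x P y
x P y $  x num y $  match 'x'
P y $    num y $    output P → num
num y $  num y $    match 'num'
y $      y $        match 'y'
$        $          accept

The string is accepted.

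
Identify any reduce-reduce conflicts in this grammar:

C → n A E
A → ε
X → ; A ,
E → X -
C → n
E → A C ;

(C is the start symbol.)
Yes — I2: [A → .] vs [C → n .]

A reduce-reduce conflict occurs when an LR(0) state has two complete items [A → α .] and [B → β .] — both call for a reduction, and with no lookahead the parser cannot choose between them.

Augment with C' → C and build the canonical LR(0) collection (I0 = CLOSURE({[C' → . C]}), then GOTO on every symbol after a dot until no new states appear). It has 13 states:
  I0: { [C → . n A E], [C → . n], [C' → . C] }  — shift
  I1: { [C' → C .] }  — accept
  I2: { [A → .], [C → n . A E], [C → n .] }  — 2 reduces
  I3: { [A → .], [C → n A . E], [E → . A C ;], [E → . X -], [X → . ; A ,] }  — shift, reduce
  I4: { [A → .], [X → ; . A ,] }  — reduce
  I5: { [C → . n A E], [C → . n], [E → A . C ;] }  — shift
  I6: { [C → n A E .] }  — reduce
  I7: { [E → X . -] }  — shift
  I8: { [E → X - .] }  — reduce
  I9: { [E → A C . ;] }  — shift
  I10: { [E → A C ; .] }  — reduce
  I11: { [X → ; A . ,] }  — shift
  I12: { [X → ; A , .] }  — reduce

I2 contains complete items [A → .], [C → n .] — reduce-reduce conflict.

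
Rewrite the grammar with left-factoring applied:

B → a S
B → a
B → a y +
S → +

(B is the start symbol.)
B → a B'
B' → S
B' → ε
B' → y +
S → +

Left-factoring transforms A → αβ₁ | αβ₂ into A → αA' and A' → β₁ | β₂
(α is the longest common prefix among the alternatives). Repeat until
no nonterminal has two alternatives with a common prefix.

Round 1: B has alternatives sharing prefix 'a'. Introduce B': B → a B'
  Add: B' → S
  Add: B' → ε
  Add: B' → y +

No remaining common prefixes — done.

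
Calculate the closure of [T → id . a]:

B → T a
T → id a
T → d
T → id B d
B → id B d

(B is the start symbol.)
To compute CLOSURE, for each item [A → α.Bβ] where B is a non-terminal, add [B → .γ] for all productions B → γ; repeat for the newly added items until nothing changes.

Start with: [T → id . a]
The dot precedes the terminal a, so nothing is added.

CLOSURE = { [T → id . a] }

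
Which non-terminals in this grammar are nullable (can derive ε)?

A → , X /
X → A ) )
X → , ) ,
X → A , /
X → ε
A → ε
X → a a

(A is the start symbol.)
ε-productions: X → ε, A → ε
So X, A are immediately nullable.
Every non-terminal is now nullable.
Nullable = { 'A', 'X' }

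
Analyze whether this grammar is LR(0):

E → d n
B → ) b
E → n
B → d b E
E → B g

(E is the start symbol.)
Yes, the grammar is LR(0)

A grammar is LR(0) if no state in the canonical LR(0) collection has:
  - both a shift item (dot before a terminal) and a complete item (shift-reduce conflict), or
  - two or more complete items (reduce-reduce conflict; the accept item [E' → E .] counts as a complete item here).

Augment with E' → E and build the canonical LR(0) collection (I0 = CLOSURE({[E' → . E]}), then GOTO on every symbol after a dot until no new states appear). It has 11 states:
  I0: { [B → . ) b], [B → . d b E], [E → . B g], [E → . d n], [E → . n], [E' → . E] }  — shift
  I1: { [B → ) . b] }  — shift
  I2: { [E → B . g] }  — shift
  I3: { [E' → E .] }  — accept
  I4: { [B → d . b E], [E → d . n] }  — shift
  I5: { [E → n .] }  — reduce
  I6: { [B → . ) b], [B → . d b E], [B → d b . E], [E → . B g], [E → . d n], [E → . n] }  — shift
  I7: { [E → d n .] }  — reduce
  I8: { [B → d b E .] }  — reduce
  I9: { [E → B g .] }  — reduce
  I10: { [B → ) b .] }  — reduce

Every state is either a pure shift/goto state or contains exactly one complete item and nothing to shift — no conflicts. The grammar is LR(0).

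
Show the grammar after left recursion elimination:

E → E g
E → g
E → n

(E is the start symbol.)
E → g E'
E → n E'
E' → g E'
E' → ε

E is directly left-recursive. The standard transformation for
  A → A α₁ | ... | A α_m | β₁ | ... | β_n
is
  A  → β₁ A' | ... | β_n A'
  A' → α₁ A' | ... | α_m A' | ε

E → g becomes E → g E'
E → n becomes E → n E'
E → E g becomes E' → g E'
Add E' → ε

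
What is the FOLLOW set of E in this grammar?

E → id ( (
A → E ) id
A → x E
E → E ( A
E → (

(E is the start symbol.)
To compute FOLLOW(E), find every occurrence of E on a right-hand side N → α E β: add FIRST(β) \ {ε}, and if β is empty or nullable also add FOLLOW(N). Iterate to a fixed point.

E is the start symbol, so $ ∈ FOLLOW(E).
In A → E ) id: E is followed by ')' id, add FIRST(')' id) \ {ε} = { ')' }
In A → x E: E is at the end, add FOLLOW(A)
In E → E ( A: E is followed by '(' A, add FIRST('(' A) \ {ε} = { '(' }

The FOLLOW sets referred to above (computed the same way, to a fixed point):
  FOLLOW(A) = { $, '(', ')' }

Taking the union: FOLLOW(E) = { $, '(', ')' }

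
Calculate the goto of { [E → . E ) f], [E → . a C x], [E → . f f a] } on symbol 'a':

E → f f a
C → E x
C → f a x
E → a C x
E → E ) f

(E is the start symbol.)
GOTO(I, 'a') = CLOSURE({ [A → αX.β] : [A → α.Xβ] ∈ I, X = 'a' })

Items with dot before 'a', with the dot advanced:
  [E → . a C x] → [E → a . C x]
Closure of the advanced items:
  [E → a . C x] has the dot before C: add [C → . E x], [C → . f a x]
  [C → . E x] has the dot before E: add [E → . f f a], [E → . a C x], [E → . E ) f]

GOTO = { [C → . E x], [C → . f a x], [E → . E ) f], [E → . a C x], [E → . f f a], [E → a . C x] }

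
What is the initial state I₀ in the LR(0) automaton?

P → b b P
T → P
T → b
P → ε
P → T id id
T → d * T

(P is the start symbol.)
First, augment the grammar with P' → P
I₀ = CLOSURE({ [P' → . P] }):
  [P' → . P] has the dot before P: add [P → . b b P], [P → .], [P → . T id id]
  [P → . T id id] has the dot before T: add [T → . P], [T → . b], [T → . d * T]
No further items can be added.

I₀ = { [P → . T id id], [P → . b b P], [P → .], [P' → . P], [T → . P], [T → . b], [T → . d * T] }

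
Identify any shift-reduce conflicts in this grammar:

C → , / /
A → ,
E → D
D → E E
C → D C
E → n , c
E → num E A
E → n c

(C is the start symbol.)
Yes — I3: [E → D .] vs [C → . , / /]; I11: [D → E E .] vs [E → . n , c]

Augment with C' → C and build the canonical LR(0) collection (I0 = CLOSURE({[C' → . C]}), then GOTO on every symbol after a dot until no new states appear). It has 18 states:
  I0: { [C → . , / /], [C → . D C], [C' → . C], [D → . E E], [E → . D], [E → . n , c], [E → . n c], [E → . num E A] }  — shift
  I1: { [C → , . / /] }  — shift
  I2: { [C' → C .] }  — accept
  I3: { [C → . , / /], [C → . D C], [C → D . C], [D → . E E], [E → . D], [E → . n , c], [E → . n c], [E → . num E A], [E → D .] }  — shift, reduce
  I4: { [D → . E E], [D → E . E], [E → . D], [E → . n , c], [E → . n c], [E → . num E A] }  — shift
  I5: { [E → n . , c], [E → n . c] }  — shift
  I6: { [D → . E E], [E → . D], [E → . n , c], [E → . n c], [E → . num E A], [E → num . E A] }  — shift
  I7: { [E → D .] }  — reduce
  I8: { [A → . ,], [D → . E E], [D → E . E], [E → . D], [E → . n , c], [E → . n c], [E → . num E A], [E → num E . A] }  — shift
  I9: { [A → , .] }  — reduce
  I10: { [E → num E A .] }  — reduce
  I11: { [D → . E E], [D → E . E], [D → E E .], [E → . D], [E → . n , c], [E → . n c], [E → . num E A] }  — shift, reduce
  I12: { [E → n , . c] }  — shift
  I13: { [E → n c .] }  — reduce
  I14: { [E → n , c .] }  — reduce
  I15: { [C → D C .] }  — reduce
  I16: { [C → , / . /] }  — shift
  I17: { [C → , / / .] }  — reduce

I3 contains reduce item [E → D .] and shift items [C → . , / /], [E → . n , c], [E → . n c], [E → . num E A] — shift-reduce conflict.
I11 contains reduce item [D → E E .] and shift items [E → . n , c], [E → . n c], [E → . num E A] — shift-reduce conflict.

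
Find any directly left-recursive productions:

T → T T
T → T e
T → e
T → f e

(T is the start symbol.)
Direct left recursion occurs when N → N α for some non-terminal N (the right-hand side begins with the left-hand side itself).

T → T T: LEFT RECURSIVE (starts with T)
T → T e: LEFT RECURSIVE (starts with T)
T → e: starts with e
T → f e: starts with f

The grammar has direct left recursion on: T.

Answer: Yes, T is left-recursive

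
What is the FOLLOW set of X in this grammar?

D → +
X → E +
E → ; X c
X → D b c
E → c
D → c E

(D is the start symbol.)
To compute FOLLOW(X), find every occurrence of X on a right-hand side N → α X β: add FIRST(β) \ {ε}, and if β is empty or nullable also add FOLLOW(N). Iterate to a fixed point.

In E → ; X c: X is followed by c, add FIRST(c) \ {ε} = { 'c' }

Taking the union: FOLLOW(X) = { 'c' }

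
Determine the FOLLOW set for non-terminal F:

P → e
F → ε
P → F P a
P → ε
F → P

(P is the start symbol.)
{ 'a', 'e' }

To compute FOLLOW(F), find every occurrence of F on a right-hand side N → α F β: add FIRST(β) \ {ε}, and if β is empty or nullable also add FOLLOW(N). Iterate to a fixed point.

In P → F P a: F is followed by P a, add FIRST(P a) \ {ε} = { 'a', 'e' }

Taking the union: FOLLOW(F) = { 'a', 'e' }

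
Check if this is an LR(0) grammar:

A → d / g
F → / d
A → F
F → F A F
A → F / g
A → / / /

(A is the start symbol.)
A grammar is LR(0) if no state in the canonical LR(0) collection has:
  - both a shift item (dot before a terminal) and a complete item (shift-reduce conflict), or
  - two or more complete items (reduce-reduce conflict; the accept item [A' → A .] counts as a complete item here).

Augment with A' → A and build the canonical LR(0) collection (I0 = CLOSURE({[A' → . A]}), then GOTO on every symbol after a dot until no new states appear). It has 15 states:
  I0: { [A → . / / /], [A → . F / g], [A → . F], [A → . d / g], [A' → . A], [F → . / d], [F → . F A F] }  — shift
  I1: { [A → / . / /], [F → / . d] }  — shift
  I2: { [A' → A .] }  — accept
  I3: { [A → . / / /], [A → . F / g], [A → . F], [A → . d / g], [A → F . / g], [A → F .], [F → . / d], [F → . F A F], [F → F . A F] }  — shift, reduce
  I4: { [A → d . / g] }  — shift
  I5: { [A → d / . g] }  — shift
  I6: { [A → d / g .] }  — reduce
  I7: { [A → / . / /], [A → F / . g], [F → / . d] }  — shift
  I8: { [F → . / d], [F → . F A F], [F → F A . F] }  — shift
  I9: { [F → / . d] }  — shift
  I10: { [A → . / / /], [A → . F / g], [A → . F], [A → . d / g], [F → . / d], [F → . F A F], [F → F . A F], [F → F A F .] }  — shift, reduce
  I11: { [F → / d .] }  — reduce
  I12: { [A → / / . /] }  — shift
  I13: { [A → F / g .] }  — reduce
  I14: { [A → / / / .] }  — reduce

Conflict in state I3:
  Shift-reduce conflict between [A → F .] and [A → . / / /]
So the grammar is NOT LR(0).

Answer: No. Shift-reduce conflict between [A → F .] and [A → . / / /]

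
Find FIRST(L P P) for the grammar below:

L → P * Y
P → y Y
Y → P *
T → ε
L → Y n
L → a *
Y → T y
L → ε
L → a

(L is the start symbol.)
{ 'a', 'y' }

FIRST sets of the non-terminals involved (from the grammar, by fixed-point iteration):
  FIRST(L) = { 'a', 'y', ε }
  FIRST(P) = { 'y' }

To compute FIRST(L P P), process the symbols left to right:
Symbol L is a non-terminal. Add FIRST(L) \ {ε} = { 'a', 'y' }
L is nullable (ε ∈ FIRST(L)), continue to the next symbol.
Symbol P is a non-terminal. Add FIRST(P) \ {ε} = { 'y' }
P is not nullable (ε ∉ FIRST(P)), so stop here.
FIRST(L P P) = { 'a', 'y' }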